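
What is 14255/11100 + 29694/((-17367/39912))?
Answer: -125284603183/1835940 ≈ -68240.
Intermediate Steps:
14255/11100 + 29694/((-17367/39912)) = 14255*(1/11100) + 29694/((-17367*1/39912)) = 2851/2220 + 29694/(-5789/13304) = 2851/2220 + 29694*(-13304/5789) = 2851/2220 - 56435568/827 = -125284603183/1835940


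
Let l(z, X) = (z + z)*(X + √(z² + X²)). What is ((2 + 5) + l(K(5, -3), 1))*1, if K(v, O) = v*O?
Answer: -23 - 30*√226 ≈ -474.00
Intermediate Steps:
K(v, O) = O*v
l(z, X) = 2*z*(X + √(X² + z²)) (l(z, X) = (2*z)*(X + √(X² + z²)) = 2*z*(X + √(X² + z²)))
((2 + 5) + l(K(5, -3), 1))*1 = ((2 + 5) + 2*(-3*5)*(1 + √(1² + (-3*5)²)))*1 = (7 + 2*(-15)*(1 + √(1 + (-15)²)))*1 = (7 + 2*(-15)*(1 + √(1 + 225)))*1 = (7 + 2*(-15)*(1 + √226))*1 = (7 + (-30 - 30*√226))*1 = (-23 - 30*√226)*1 = -23 - 30*√226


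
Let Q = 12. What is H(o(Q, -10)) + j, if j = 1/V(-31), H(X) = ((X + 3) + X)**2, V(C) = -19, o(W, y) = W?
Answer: 13850/19 ≈ 728.95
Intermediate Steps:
H(X) = (3 + 2*X)**2 (H(X) = ((3 + X) + X)**2 = (3 + 2*X)**2)
j = -1/19 (j = 1/(-19) = -1/19 ≈ -0.052632)
H(o(Q, -10)) + j = (3 + 2*12)**2 - 1/19 = (3 + 24)**2 - 1/19 = 27**2 - 1/19 = 729 - 1/19 = 13850/19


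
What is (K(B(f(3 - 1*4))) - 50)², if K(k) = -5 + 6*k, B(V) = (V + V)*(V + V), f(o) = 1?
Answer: 961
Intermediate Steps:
B(V) = 4*V² (B(V) = (2*V)*(2*V) = 4*V²)
(K(B(f(3 - 1*4))) - 50)² = ((-5 + 6*(4*1²)) - 50)² = ((-5 + 6*(4*1)) - 50)² = ((-5 + 6*4) - 50)² = ((-5 + 24) - 50)² = (19 - 50)² = (-31)² = 961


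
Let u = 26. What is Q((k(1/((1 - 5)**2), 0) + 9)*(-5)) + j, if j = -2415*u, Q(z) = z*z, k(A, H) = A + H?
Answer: -15548615/256 ≈ -60737.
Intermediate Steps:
Q(z) = z**2
j = -62790 (j = -2415*26 = -62790)
Q((k(1/((1 - 5)**2), 0) + 9)*(-5)) + j = (((1/((1 - 5)**2) + 0) + 9)*(-5))**2 - 62790 = (((1/((-4)**2) + 0) + 9)*(-5))**2 - 62790 = (((1/16 + 0) + 9)*(-5))**2 - 62790 = ((1/16 + 9)*(-5))**2 - 62790 = ((145/16)*(-5))**2 - 62790 = (-725/16)**2 - 62790 = 525625/256 - 62790 = -15548615/256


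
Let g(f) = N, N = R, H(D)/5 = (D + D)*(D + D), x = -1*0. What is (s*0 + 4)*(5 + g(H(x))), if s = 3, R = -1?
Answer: 16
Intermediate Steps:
x = 0
H(D) = 20*D² (H(D) = 5*((D + D)*(D + D)) = 5*((2*D)*(2*D)) = 5*(4*D²) = 20*D²)
N = -1
g(f) = -1
(s*0 + 4)*(5 + g(H(x))) = (3*0 + 4)*(5 - 1) = (0 + 4)*4 = 4*4 = 16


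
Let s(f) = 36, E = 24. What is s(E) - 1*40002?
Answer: -39966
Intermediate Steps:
s(E) - 1*40002 = 36 - 1*40002 = 36 - 40002 = -39966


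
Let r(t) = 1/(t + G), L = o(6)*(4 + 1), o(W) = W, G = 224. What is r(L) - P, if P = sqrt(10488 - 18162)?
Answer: 1/254 - I*sqrt(7674) ≈ 0.003937 - 87.601*I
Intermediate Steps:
P = I*sqrt(7674) (P = sqrt(-7674) = I*sqrt(7674) ≈ 87.601*I)
L = 30 (L = 6*(4 + 1) = 6*5 = 30)
r(t) = 1/(224 + t) (r(t) = 1/(t + 224) = 1/(224 + t))
r(L) - P = 1/(224 + 30) - I*sqrt(7674) = 1/254 - I*sqrt(7674)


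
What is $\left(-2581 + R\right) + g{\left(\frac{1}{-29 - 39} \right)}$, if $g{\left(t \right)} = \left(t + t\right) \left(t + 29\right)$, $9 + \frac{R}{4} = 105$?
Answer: $- \frac{5081435}{2312} \approx -2197.9$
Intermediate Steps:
$R = 384$ ($R = -36 + 4 \cdot 105 = -36 + 420 = 384$)
$g{\left(t \right)} = 2 t \left(29 + t\right)$
$\left(-2581 + R\right) + g{\left(\frac{1}{-29 - 39} \right)} = \left(-2581 + 384\right) + \frac{2 \left(29 + \frac{1}{-29 - 39}\right)}{-29 - 39} = -2197 + \frac{2 \left(29 + \frac{1}{-68}\right)}{-68} = -2197 + 2 \left(- \frac{1}{68}\right) \left(29 - \frac{1}{68}\right) = -2197 + 2 \left(- \frac{1}{68}\right) \frac{1971}{68} = -2197 - \frac{1971}{2312} = - \frac{5081435}{2312}$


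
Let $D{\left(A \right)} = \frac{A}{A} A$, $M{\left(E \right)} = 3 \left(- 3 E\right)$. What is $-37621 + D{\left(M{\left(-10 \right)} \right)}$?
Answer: $-37531$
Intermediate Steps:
$M{\left(E \right)} = - 9 E$
$D{\left(A \right)} = A$ ($D{\left(A \right)} = 1 A = A$)
$-37621 + D{\left(M{\left(-10 \right)} \right)} = -37621 - -90 = -37621 + 90 = -37531$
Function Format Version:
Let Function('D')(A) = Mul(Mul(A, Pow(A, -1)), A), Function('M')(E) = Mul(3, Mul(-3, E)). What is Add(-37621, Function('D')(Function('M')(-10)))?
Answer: -37531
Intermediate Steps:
Function('M')(E) = Mul(-9, E)
Function('D')(A) = A (Function('D')(A) = Mul(1, A) = A)
Add(-37621, Function('D')(Function('M')(-10))) = Add(-37621, Mul(-9, -10)) = Add(-37621, 90) = -37531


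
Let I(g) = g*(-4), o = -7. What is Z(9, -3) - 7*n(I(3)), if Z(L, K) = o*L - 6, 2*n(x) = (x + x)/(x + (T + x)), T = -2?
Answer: -939/13 ≈ -72.231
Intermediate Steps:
I(g) = -4*g
n(x) = x/(-2 + 2*x) (n(x) = ((x + x)/(x + (-2 + x)))/2 = ((2*x)/(-2 + 2*x))/2 = (2*x/(-2 + 2*x))/2 = x/(-2 + 2*x))
Z(L, K) = -6 - 7*L (Z(L, K) = -7*L - 6 = -6 - 7*L)
Z(9, -3) - 7*n(I(3)) = (-6 - 7*9) - 7*(-4*3)/(2*(-1 - 4*3)) = (-6 - 63) - 7*(-12)/(2*(-1 - 12)) = -69 - 7*(-12)/(2*(-13)) = -69 - 7*(-12)*(-1)/(2*13) = -69 - 7*6/13 = -69 - 42/13 = -939/13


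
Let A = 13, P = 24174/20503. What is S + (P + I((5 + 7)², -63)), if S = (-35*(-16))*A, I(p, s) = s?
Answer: 147994325/20503 ≈ 7218.2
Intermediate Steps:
P = 24174/20503 (P = 24174*(1/20503) = 24174/20503 ≈ 1.1790)
S = 7280 (S = -35*(-16)*13 = 560*13 = 7280)
S + (P + I((5 + 7)², -63)) = 7280 + (24174/20503 - 63) = 7280 - 1267515/20503 = 147994325/20503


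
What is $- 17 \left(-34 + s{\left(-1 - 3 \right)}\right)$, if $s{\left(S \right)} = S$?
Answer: $646$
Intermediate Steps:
$- 17 \left(-34 + s{\left(-1 - 3 \right)}\right) = - 17 \left(-34 - 4\right) = \left(-17\right) \left(-38\right) = 646$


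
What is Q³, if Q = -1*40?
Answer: -64000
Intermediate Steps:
Q = -40
Q³ = (-40)³ = -64000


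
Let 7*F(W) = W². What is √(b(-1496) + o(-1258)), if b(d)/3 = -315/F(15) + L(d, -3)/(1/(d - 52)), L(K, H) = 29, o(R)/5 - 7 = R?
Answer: I*√3524010/5 ≈ 375.45*I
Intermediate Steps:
o(R) = 35 + 5*R
F(W) = W²/7
b(d) = -22767/5 + 87*d (b(d) = 3*(-315/((⅐)*15²) + 29/(1/(d - 52))) = 3*(-315/((⅐)*225) + 29/(1/(-52 + d))) = 3*(-315/225/7 + 29*(-52 + d)) = 3*(-315*7/225 + (-1508 + 29*d)) = 3*(-49/5 + (-1508 + 29*d)) = 3*(-7589/5 + 29*d) = -22767/5 + 87*d)
√(b(-1496) + o(-1258)) = √((-22767/5 + 87*(-1496)) + (35 + 5*(-1258))) = √((-22767/5 - 130152) + (35 - 6290)) = √(-673527/5 - 6255) = √(-704802/5) = I*√3524010/5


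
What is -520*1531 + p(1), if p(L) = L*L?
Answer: -796119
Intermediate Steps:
p(L) = L²
-520*1531 + p(1) = -520*1531 + 1² = -796120 + 1 = -796119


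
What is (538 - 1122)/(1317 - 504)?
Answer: -584/813 ≈ -0.71833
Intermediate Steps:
(538 - 1122)/(1317 - 504) = -584/813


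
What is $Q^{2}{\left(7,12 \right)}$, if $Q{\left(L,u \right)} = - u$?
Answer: $144$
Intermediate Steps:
$Q^{2}{\left(7,12 \right)} = \left(\left(-1\right) 12\right)^{2} = \left(-12\right)^{2} = 144$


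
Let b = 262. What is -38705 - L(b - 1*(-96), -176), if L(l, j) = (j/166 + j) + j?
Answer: -3183211/83 ≈ -38352.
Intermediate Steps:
L(l, j) = 333*j/166 (L(l, j) = (j*(1/166) + j) + j = (j/166 + j) + j = 167*j/166 + j = 333*j/166)
-38705 - L(b - 1*(-96), -176) = -38705 - 333*(-176)/166 = -38705 - 1*(-29304/83) = -38705 + 29304/83 = -3183211/83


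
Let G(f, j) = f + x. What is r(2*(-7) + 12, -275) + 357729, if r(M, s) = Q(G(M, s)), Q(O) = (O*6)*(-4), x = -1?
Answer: 357801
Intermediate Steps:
G(f, j) = -1 + f (G(f, j) = f - 1 = -1 + f)
Q(O) = -24*O (Q(O) = (6*O)*(-4) = -24*O)
r(M, s) = 24 - 24*M (r(M, s) = -24*(-1 + M) = 24 - 24*M)
r(2*(-7) + 12, -275) + 357729 = (24 - 24*(2*(-7) + 12)) + 357729 = (24 - 24*(-14 + 12)) + 357729 = (24 - 24*(-2)) + 357729 = (24 + 48) + 357729 = 72 + 357729 = 357801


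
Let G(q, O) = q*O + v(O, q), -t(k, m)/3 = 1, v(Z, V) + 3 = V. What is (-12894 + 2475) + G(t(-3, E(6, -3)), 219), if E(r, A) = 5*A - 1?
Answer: -11082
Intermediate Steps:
E(r, A) = -1 + 5*A
v(Z, V) = -3 + V
t(k, m) = -3 (t(k, m) = -3*1 = -3)
G(q, O) = -3 + q + O*q (G(q, O) = q*O + (-3 + q) = O*q + (-3 + q) = -3 + q + O*q)
(-12894 + 2475) + G(t(-3, E(6, -3)), 219) = (-12894 + 2475) + (-3 - 3 + 219*(-3)) = -10419 + (-3 - 3 - 657) = -10419 - 663 = -11082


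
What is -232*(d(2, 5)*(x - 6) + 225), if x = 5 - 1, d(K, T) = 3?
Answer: -50808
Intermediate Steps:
x = 4
-232*(d(2, 5)*(x - 6) + 225) = -232*(3*(4 - 6) + 225) = -232*(3*(-2) + 225) = -232*(-6 + 225) = -232*219 = -50808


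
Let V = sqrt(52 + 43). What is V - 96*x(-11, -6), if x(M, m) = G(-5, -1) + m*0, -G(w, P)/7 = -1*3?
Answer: -2016 + sqrt(95) ≈ -2006.3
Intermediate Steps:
G(w, P) = 21 (G(w, P) = -(-7)*3 = -7*(-3) = 21)
V = sqrt(95) ≈ 9.7468
x(M, m) = 21 (x(M, m) = 21 + m*0 = 21 + 0 = 21)
V - 96*x(-11, -6) = sqrt(95) - 96*21 = sqrt(95) - 2016 = -2016 + sqrt(95)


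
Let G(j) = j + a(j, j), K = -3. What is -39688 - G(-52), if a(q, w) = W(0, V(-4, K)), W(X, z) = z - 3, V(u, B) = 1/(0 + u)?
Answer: -158531/4 ≈ -39633.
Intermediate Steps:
V(u, B) = 1/u
W(X, z) = -3 + z
a(q, w) = -13/4 (a(q, w) = -3 + 1/(-4) = -3 - ¼ = -13/4)
G(j) = -13/4 + j (G(j) = j - 13/4 = -13/4 + j)
-39688 - G(-52) = -39688 - (-13/4 - 52) = -39688 - 1*(-221/4) = -39688 + 221/4 = -158531/4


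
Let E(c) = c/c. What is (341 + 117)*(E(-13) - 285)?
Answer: -130072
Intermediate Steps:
E(c) = 1
(341 + 117)*(E(-13) - 285) = (341 + 117)*(1 - 285) = 458*(-284) = -130072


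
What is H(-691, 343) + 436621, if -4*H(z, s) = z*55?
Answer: 1784489/4 ≈ 4.4612e+5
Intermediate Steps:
H(z, s) = -55*z/4 (H(z, s) = -z*55/4 = -55*z/4)
H(-691, 343) + 436621 = -55/4*(-691) + 436621 = 38005/4 + 436621 = 1784489/4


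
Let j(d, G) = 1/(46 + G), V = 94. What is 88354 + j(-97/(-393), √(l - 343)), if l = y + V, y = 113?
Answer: 99486627/1126 - I*√34/1126 ≈ 88354.0 - 0.0051785*I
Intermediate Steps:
l = 207 (l = 113 + 94 = 207)
88354 + j(-97/(-393), √(l - 343)) = 88354 + 1/(46 + √(207 - 343)) = 88354 + 1/(46 + √(-136)) = 88354 + 1/(46 + 2*I*√34)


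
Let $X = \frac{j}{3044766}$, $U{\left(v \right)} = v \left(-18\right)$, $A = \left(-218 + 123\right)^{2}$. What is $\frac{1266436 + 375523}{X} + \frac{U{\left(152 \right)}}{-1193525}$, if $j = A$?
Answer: $\frac{9547017811796874}{17234501} \approx 5.5395 \cdot 10^{8}$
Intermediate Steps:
$A = 9025$ ($A = \left(-95\right)^{2} = 9025$)
$j = 9025$
$U{\left(v \right)} = - 18 v$
$X = \frac{9025}{3044766} \approx 0.0029641$
$\frac{1266436 + 375523}{X} + \frac{U{\left(152 \right)}}{-1193525} = \frac{1266436 + 375523}{\frac{9025}{3044766}} + \frac{\left(-18\right) 152}{-1193525} = 1641959 \cdot \frac{3044766}{9025} - - \frac{2736}{1193525} = \frac{4999380936594}{9025} + \frac{2736}{1193525} = \frac{9547017811796874}{17234501}$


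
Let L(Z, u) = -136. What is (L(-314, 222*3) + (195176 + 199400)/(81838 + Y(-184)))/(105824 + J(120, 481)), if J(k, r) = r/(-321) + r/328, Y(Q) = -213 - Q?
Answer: -12416403264/10016652556555 ≈ -0.0012396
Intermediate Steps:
J(k, r) = -7*r/105288 (J(k, r) = r*(-1/321) + r*(1/328) = -r/321 + r/328 = -7*r/105288)
(L(-314, 222*3) + (195176 + 199400)/(81838 + Y(-184)))/(105824 + J(120, 481)) = (-136 + (195176 + 199400)/(81838 + (-213 - 1*(-184))))/(105824 - 7/105288*481) = (-136 + 394576/(81838 + (-213 + 184)))/(105824 - 3367/105288) = (-136 + 394576/(81838 - 29))/(11141993945/105288) = (-136 + 394576/81809)*(105288/11141993945) = (-136 + 394576*(1/81809))*(105288/11141993945) = (-136 + 4336/899)*(105288/11141993945) = -117928/899*105288/11141993945 = -12416403264/10016652556555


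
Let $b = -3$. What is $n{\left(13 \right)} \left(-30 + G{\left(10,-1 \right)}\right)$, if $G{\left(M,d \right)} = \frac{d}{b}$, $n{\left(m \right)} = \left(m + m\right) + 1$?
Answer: $-801$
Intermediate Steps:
$n{\left(m \right)} = 1 + 2 m$ ($n{\left(m \right)} = 2 m + 1 = 1 + 2 m$)
$G{\left(M,d \right)} = - \frac{d}{3}$ ($G{\left(M,d \right)} = \frac{d}{-3} = d \left(- \frac{1}{3}\right) = - \frac{d}{3}$)
$n{\left(13 \right)} \left(-30 + G{\left(10,-1 \right)}\right) = \left(1 + 2 \cdot 13\right) \left(-30 - - \frac{1}{3}\right) = \left(1 + 26\right) \left(-30 + \frac{1}{3}\right) = 27 \left(- \frac{89}{3}\right) = -801$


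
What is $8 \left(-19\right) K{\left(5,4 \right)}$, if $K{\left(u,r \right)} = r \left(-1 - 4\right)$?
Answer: $3040$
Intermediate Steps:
$K{\left(u,r \right)} = - 5 r$ ($K{\left(u,r \right)} = r \left(-5\right) = - 5 r$)
$8 \left(-19\right) K{\left(5,4 \right)} = 8 \left(-19\right) \left(\left(-5\right) 4\right) = \left(-152\right) \left(-20\right) = 3040$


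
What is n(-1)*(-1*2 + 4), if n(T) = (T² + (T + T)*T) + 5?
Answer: 16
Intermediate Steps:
n(T) = 5 + 3*T² (n(T) = (T² + (2*T)*T) + 5 = (T² + 2*T²) + 5 = 3*T² + 5 = 5 + 3*T²)
n(-1)*(-1*2 + 4) = (5 + 3*(-1)²)*(-1*2 + 4) = (5 + 3*1)*(-2 + 4) = (5 + 3)*2 = 8*2 = 16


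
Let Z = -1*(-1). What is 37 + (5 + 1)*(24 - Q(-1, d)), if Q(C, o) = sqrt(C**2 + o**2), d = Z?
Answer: 181 - 6*sqrt(2) ≈ 172.51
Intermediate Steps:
Z = 1
d = 1
37 + (5 + 1)*(24 - Q(-1, d)) = 37 + (5 + 1)*(24 - sqrt((-1)**2 + 1**2)) = 37 + 6*(24 - sqrt(1 + 1)) = 37 + 6*(24 - sqrt(2)) = 37 + (144 - 6*sqrt(2)) = 181 - 6*sqrt(2)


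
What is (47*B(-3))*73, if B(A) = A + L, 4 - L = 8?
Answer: -24017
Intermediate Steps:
L = -4 (L = 4 - 1*8 = 4 - 8 = -4)
B(A) = -4 + A (B(A) = A - 4 = -4 + A)
(47*B(-3))*73 = (47*(-4 - 3))*73 = (47*(-7))*73 = -329*73 = -24017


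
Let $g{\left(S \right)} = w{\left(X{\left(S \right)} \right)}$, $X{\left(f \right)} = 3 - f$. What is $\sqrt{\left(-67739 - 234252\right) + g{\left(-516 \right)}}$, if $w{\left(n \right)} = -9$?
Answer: $20 i \sqrt{755} \approx 549.54 i$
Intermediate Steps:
$g{\left(S \right)} = -9$
$\sqrt{\left(-67739 - 234252\right) + g{\left(-516 \right)}} = \sqrt{\left(-67739 - 234252\right) - 9} = \sqrt{-301991 - 9} = \sqrt{-302000} = 20 i \sqrt{755}$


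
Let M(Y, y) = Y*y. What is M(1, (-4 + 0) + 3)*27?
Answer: -27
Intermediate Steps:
M(1, (-4 + 0) + 3)*27 = (1*((-4 + 0) + 3))*27 = (1*(-4 + 3))*27 = (1*(-1))*27 = -1*27 = -27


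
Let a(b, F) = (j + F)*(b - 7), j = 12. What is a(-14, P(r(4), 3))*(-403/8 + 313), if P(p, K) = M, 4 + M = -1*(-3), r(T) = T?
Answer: -485331/8 ≈ -60666.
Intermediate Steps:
M = -1 (M = -4 - 1*(-3) = -4 + 3 = -1)
P(p, K) = -1
a(b, F) = (-7 + b)*(12 + F) (a(b, F) = (12 + F)*(b - 7) = (12 + F)*(-7 + b) = (-7 + b)*(12 + F))
a(-14, P(r(4), 3))*(-403/8 + 313) = (-84 - 7*(-1) + 12*(-14) - 1*(-14))*(-403/8 + 313) = (-84 + 7 - 168 + 14)*(-403*⅛ + 313) = -231*(-403/8 + 313) = -231*2101/8 = -485331/8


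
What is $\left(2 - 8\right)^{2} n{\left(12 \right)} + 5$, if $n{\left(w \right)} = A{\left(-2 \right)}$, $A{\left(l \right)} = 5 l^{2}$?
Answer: $725$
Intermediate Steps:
$n{\left(w \right)} = 20$ ($n{\left(w \right)} = 5 \left(-2\right)^{2} = 5 \cdot 4 = 20$)
$\left(2 - 8\right)^{2} n{\left(12 \right)} + 5 = \left(2 - 8\right)^{2} \cdot 20 + 5 = \left(-6\right)^{2} \cdot 20 + 5 = 36 \cdot 20 + 5 = 720 + 5 = 725$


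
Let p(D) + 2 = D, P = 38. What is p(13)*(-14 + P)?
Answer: 264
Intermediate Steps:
p(D) = -2 + D
p(13)*(-14 + P) = (-2 + 13)*(-14 + 38) = 11*24 = 264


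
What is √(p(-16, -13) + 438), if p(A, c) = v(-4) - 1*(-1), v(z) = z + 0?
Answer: √435 ≈ 20.857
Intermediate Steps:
v(z) = z
p(A, c) = -3 (p(A, c) = -4 - 1*(-1) = -4 + 1 = -3)
√(p(-16, -13) + 438) = √(-3 + 438) = √435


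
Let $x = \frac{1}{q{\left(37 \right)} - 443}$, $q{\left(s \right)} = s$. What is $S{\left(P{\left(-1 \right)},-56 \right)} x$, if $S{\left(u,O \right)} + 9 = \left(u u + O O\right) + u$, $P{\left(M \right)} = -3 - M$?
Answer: $- \frac{447}{58} \approx -7.7069$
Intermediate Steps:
$x = - \frac{1}{406}$ ($x = \frac{1}{37 - 443} = \frac{1}{-406} = - \frac{1}{406} \approx -0.0024631$)
$S{\left(u,O \right)} = -9 + u + O^{2} + u^{2}$ ($S{\left(u,O \right)} = -9 + \left(\left(u u + O O\right) + u\right) = -9 + \left(\left(u^{2} + O^{2}\right) + u\right) = -9 + \left(\left(O^{2} + u^{2}\right) + u\right) = -9 + \left(u + O^{2} + u^{2}\right) = -9 + u + O^{2} + u^{2}$)
$S{\left(P{\left(-1 \right)},-56 \right)} x = \left(-9 - 2 + \left(-56\right)^{2} + \left(-3 - -1\right)^{2}\right) \left(- \frac{1}{406}\right) = \left(-9 + \left(-3 + 1\right) + 3136 + \left(-3 + 1\right)^{2}\right) \left(- \frac{1}{406}\right) = \left(-9 - 2 + 3136 + \left(-2\right)^{2}\right) \left(- \frac{1}{406}\right) = \left(-9 - 2 + 3136 + 4\right) \left(- \frac{1}{406}\right) = 3129 \left(- \frac{1}{406}\right) = - \frac{447}{58}$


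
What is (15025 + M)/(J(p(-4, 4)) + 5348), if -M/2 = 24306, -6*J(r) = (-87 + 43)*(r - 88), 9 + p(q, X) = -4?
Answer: -100761/13822 ≈ -7.2899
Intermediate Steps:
p(q, X) = -13 (p(q, X) = -9 - 4 = -13)
J(r) = -1936/3 + 22*r/3 (J(r) = -(-87 + 43)*(r - 88)/6 = -(-22)*(-88 + r)/3 = -(3872 - 44*r)/6 = -1936/3 + 22*r/3)
M = -48612 (M = -2*24306 = -48612)
(15025 + M)/(J(p(-4, 4)) + 5348) = (15025 - 48612)/((-1936/3 + (22/3)*(-13)) + 5348) = -33587/((-1936/3 - 286/3) + 5348) = -33587/(-2222/3 + 5348) = -33587/13822/3 = -33587*3/13822 = -100761/13822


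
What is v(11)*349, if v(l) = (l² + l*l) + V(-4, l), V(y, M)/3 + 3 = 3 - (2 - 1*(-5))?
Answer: 77129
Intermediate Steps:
V(y, M) = -21 (V(y, M) = -9 + 3*(3 - (2 - 1*(-5))) = -9 + 3*(3 - (2 + 5)) = -9 + 3*(3 - 1*7) = -9 + 3*(3 - 7) = -9 + 3*(-4) = -9 - 12 = -21)
v(l) = -21 + 2*l² (v(l) = (l² + l*l) - 21 = (l² + l²) - 21 = 2*l² - 21 = -21 + 2*l²)
v(11)*349 = (-21 + 2*11²)*349 = (-21 + 2*121)*349 = (-21 + 242)*349 = 221*349 = 77129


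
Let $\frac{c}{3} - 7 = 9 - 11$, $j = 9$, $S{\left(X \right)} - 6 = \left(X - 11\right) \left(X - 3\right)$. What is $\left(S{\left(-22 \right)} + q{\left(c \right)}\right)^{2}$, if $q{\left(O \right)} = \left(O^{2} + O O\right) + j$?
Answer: $1664100$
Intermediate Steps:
$S{\left(X \right)} = 6 + \left(-11 + X\right) \left(-3 + X\right)$ ($S{\left(X \right)} = 6 + \left(X - 11\right) \left(X - 3\right) = 6 + \left(-11 + X\right) \left(-3 + X\right)$)
$c = 15$ ($c = 21 + 3 \left(9 - 11\right) = 21 + 3 \left(-2\right) = 21 - 6 = 15$)
$q{\left(O \right)} = 9 + 2 O^{2}$ ($q{\left(O \right)} = \left(O^{2} + O O\right) + 9 = \left(O^{2} + O^{2}\right) + 9 = 2 O^{2} + 9 = 9 + 2 O^{2}$)
$\left(S{\left(-22 \right)} + q{\left(c \right)}\right)^{2} = \left(\left(39 + \left(-22\right)^{2} - -308\right) + \left(9 + 2 \cdot 15^{2}\right)\right)^{2} = \left(\left(39 + 484 + 308\right) + \left(9 + 2 \cdot 225\right)\right)^{2} = \left(831 + \left(9 + 450\right)\right)^{2} = \left(831 + 459\right)^{2} = 1290^{2} = 1664100$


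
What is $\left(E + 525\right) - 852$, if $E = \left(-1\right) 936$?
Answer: $-1263$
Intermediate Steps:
$E = -936$
$\left(E + 525\right) - 852 = \left(-936 + 525\right) - 852 = -411 - 852 = -1263$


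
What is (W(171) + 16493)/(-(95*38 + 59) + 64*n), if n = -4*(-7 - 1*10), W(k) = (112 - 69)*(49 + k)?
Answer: 25953/683 ≈ 37.999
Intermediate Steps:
W(k) = 2107 + 43*k (W(k) = 43*(49 + k) = 2107 + 43*k)
n = 68 (n = -4*(-7 - 10) = -4*(-17) = 68)
(W(171) + 16493)/(-(95*38 + 59) + 64*n) = ((2107 + 43*171) + 16493)/(-(95*38 + 59) + 64*68) = ((2107 + 7353) + 16493)/(-(3610 + 59) + 4352) = (9460 + 16493)/(-1*3669 + 4352) = 25953/(-3669 + 4352) = 25953/683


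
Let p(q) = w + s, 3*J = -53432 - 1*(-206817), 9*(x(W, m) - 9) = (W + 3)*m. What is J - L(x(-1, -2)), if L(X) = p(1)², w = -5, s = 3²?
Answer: 153337/3 ≈ 51112.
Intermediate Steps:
x(W, m) = 9 + m*(3 + W)/9 (x(W, m) = 9 + ((W + 3)*m)/9 = 9 + ((3 + W)*m)/9 = 9 + (m*(3 + W))/9 = 9 + m*(3 + W)/9)
s = 9
J = 153385/3 (J = (-53432 - 1*(-206817))/3 = (-53432 + 206817)/3 = (⅓)*153385 = 153385/3 ≈ 51128.)
p(q) = 4 (p(q) = -5 + 9 = 4)
L(X) = 16 (L(X) = 4² = 16)
J - L(x(-1, -2)) = 153385/3 - 1*16 = 153385/3 - 16 = 153337/3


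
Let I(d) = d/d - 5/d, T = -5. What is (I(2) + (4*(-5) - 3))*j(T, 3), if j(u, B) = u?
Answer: 245/2 ≈ 122.50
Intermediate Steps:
I(d) = 1 - 5/d
(I(2) + (4*(-5) - 3))*j(T, 3) = ((-5 + 2)/2 + (4*(-5) - 3))*(-5) = ((1/2)*(-3) + (-20 - 3))*(-5) = (-3/2 - 23)*(-5) = -49/2*(-5) = 245/2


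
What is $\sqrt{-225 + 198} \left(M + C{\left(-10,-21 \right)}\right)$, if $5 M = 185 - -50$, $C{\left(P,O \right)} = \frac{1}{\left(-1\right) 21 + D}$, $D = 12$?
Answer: $\frac{422 i \sqrt{3}}{3} \approx 243.64 i$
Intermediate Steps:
$C{\left(P,O \right)} = - \frac{1}{9}$ ($C{\left(P,O \right)} = \frac{1}{\left(-1\right) 21 + 12} = \frac{1}{-21 + 12} = \frac{1}{-9} = - \frac{1}{9}$)
$M = 47$ ($M = \frac{185 - -50}{5} = \frac{185 + 50}{5} = \frac{1}{5} \cdot 235 = 47$)
$\sqrt{-225 + 198} \left(M + C{\left(-10,-21 \right)}\right) = \sqrt{-225 + 198} \left(47 - \frac{1}{9}\right) = \sqrt{-27} \cdot \frac{422}{9} = 3 i \sqrt{3} \cdot \frac{422}{9} = \frac{422 i \sqrt{3}}{3}$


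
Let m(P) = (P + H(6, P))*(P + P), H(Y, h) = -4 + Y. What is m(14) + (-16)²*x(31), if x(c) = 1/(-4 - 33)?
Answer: 16320/37 ≈ 441.08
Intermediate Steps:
m(P) = 2*P*(2 + P) (m(P) = (P + (-4 + 6))*(P + P) = (P + 2)*(2*P) = (2 + P)*(2*P) = 2*P*(2 + P))
x(c) = -1/37 (x(c) = 1/(-37) = -1/37)
m(14) + (-16)²*x(31) = 2*14*(2 + 14) + (-16)²*(-1/37) = 2*14*16 + 256*(-1/37) = 448 - 256/37 = 16320/37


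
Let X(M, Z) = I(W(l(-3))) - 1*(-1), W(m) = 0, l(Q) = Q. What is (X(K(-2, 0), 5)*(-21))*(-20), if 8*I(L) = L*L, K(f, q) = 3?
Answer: 420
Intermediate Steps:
I(L) = L²/8 (I(L) = (L*L)/8 = L²/8)
X(M, Z) = 1 (X(M, Z) = (⅛)*0² - 1*(-1) = (⅛)*0 + 1 = 0 + 1 = 1)
(X(K(-2, 0), 5)*(-21))*(-20) = (1*(-21))*(-20) = -21*(-20) = 420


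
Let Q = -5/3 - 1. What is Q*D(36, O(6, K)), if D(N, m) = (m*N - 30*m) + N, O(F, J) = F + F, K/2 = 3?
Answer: -288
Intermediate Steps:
K = 6 (K = 2*3 = 6)
O(F, J) = 2*F
Q = -8/3 (Q = (⅓)*(-5) - 1 = -5/3 - 1 = -8/3 ≈ -2.6667)
D(N, m) = N - 30*m + N*m (D(N, m) = (N*m - 30*m) + N = (-30*m + N*m) + N = N - 30*m + N*m)
Q*D(36, O(6, K)) = -8*(36 - 60*6 + 36*(2*6))/3 = -8*(36 - 30*12 + 36*12)/3 = -8*(36 - 360 + 432)/3 = -8/3*108 = -288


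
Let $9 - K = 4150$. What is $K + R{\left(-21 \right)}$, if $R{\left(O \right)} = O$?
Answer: $-4162$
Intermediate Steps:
$K = -4141$ ($K = 9 - 4150 = -4141$)
$K + R{\left(-21 \right)} = -4141 - 21 = -4162$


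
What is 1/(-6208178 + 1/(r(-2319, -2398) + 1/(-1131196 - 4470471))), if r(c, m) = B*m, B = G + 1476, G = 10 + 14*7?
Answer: -21277551186145/132094825167704895477 ≈ -1.6108e-7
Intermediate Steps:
G = 108 (G = 10 + 98 = 108)
B = 1584 (B = 108 + 1476 = 1584)
r(c, m) = 1584*m
1/(-6208178 + 1/(r(-2319, -2398) + 1/(-1131196 - 4470471))) = 1/(-6208178 + 1/(1584*(-2398) + 1/(-1131196 - 4470471))) = 1/(-6208178 + 1/(-3798432 + 1/(-5601667))) = 1/(-6208178 + 1/(-3798432 - 1/5601667)) = 1/(-6208178 + 1/(-21277551186145/5601667)) = 1/(-6208178 - 5601667/21277551186145) = 1/(-132094825167704895477/21277551186145) = -21277551186145/132094825167704895477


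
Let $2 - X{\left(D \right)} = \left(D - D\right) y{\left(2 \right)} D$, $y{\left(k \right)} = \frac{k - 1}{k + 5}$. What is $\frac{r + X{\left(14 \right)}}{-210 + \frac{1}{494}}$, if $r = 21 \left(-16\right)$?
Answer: $\frac{164996}{103739} \approx 1.5905$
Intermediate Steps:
$y{\left(k \right)} = \frac{-1 + k}{5 + k}$
$X{\left(D \right)} = 2$ ($X{\left(D \right)} = 2 - \left(D - D\right) \frac{-1 + 2}{5 + 2} D = 2 - 0 \cdot \frac{1}{7} \cdot 1 D = 2 - 0 \cdot \frac{1}{7} D = 2 - 0 D = 2 - 0 = 2 + 0 = 2$)
$r = -336$
$\frac{r + X{\left(14 \right)}}{-210 + \frac{1}{494}} = \frac{-336 + 2}{-210 + \frac{1}{494}} = - \frac{334}{-210 + \frac{1}{494}} = - \frac{334}{- \frac{103739}{494}} = \left(-334\right) \left(- \frac{494}{103739}\right) = \frac{164996}{103739}$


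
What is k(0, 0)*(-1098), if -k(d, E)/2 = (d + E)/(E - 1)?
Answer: 0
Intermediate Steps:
k(d, E) = -2*(E + d)/(-1 + E) (k(d, E) = -2*(d + E)/(E - 1) = -2*(E + d)/(-1 + E))
k(0, 0)*(-1098) = (2*(-1*0 - 1*0)/(-1 + 0))*(-1098) = (2*(0 + 0)/(-1))*(-1098) = (2*(-1)*0)*(-1098) = 0*(-1098) = 0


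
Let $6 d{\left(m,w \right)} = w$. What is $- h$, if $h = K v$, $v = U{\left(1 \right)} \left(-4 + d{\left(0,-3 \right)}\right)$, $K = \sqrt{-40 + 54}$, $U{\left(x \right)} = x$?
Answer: $\frac{9 \sqrt{14}}{2} \approx 16.837$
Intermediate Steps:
$d{\left(m,w \right)} = \frac{w}{6}$
$K = \sqrt{14} \approx 3.7417$
$v = - \frac{9}{2}$ ($v = 1 \left(-4 + \frac{1}{6} \left(-3\right)\right) = 1 \left(-4 - \frac{1}{2}\right) = 1 \left(- \frac{9}{2}\right) = - \frac{9}{2} \approx -4.5$)
$h = - \frac{9 \sqrt{14}}{2}$ ($h = \sqrt{14} \left(- \frac{9}{2}\right) = - \frac{9 \sqrt{14}}{2} \approx -16.837$)
$- h = - \frac{\left(-9\right) \sqrt{14}}{2} = \frac{9 \sqrt{14}}{2}$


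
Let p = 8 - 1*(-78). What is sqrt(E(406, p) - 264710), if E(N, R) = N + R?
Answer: I*sqrt(264218) ≈ 514.02*I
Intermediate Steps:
p = 86 (p = 8 + 78 = 86)
sqrt(E(406, p) - 264710) = sqrt((406 + 86) - 264710) = sqrt(492 - 264710) = sqrt(-264218) = I*sqrt(264218)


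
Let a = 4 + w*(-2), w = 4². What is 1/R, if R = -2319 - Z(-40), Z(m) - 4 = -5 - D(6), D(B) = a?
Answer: -1/2346 ≈ -0.00042626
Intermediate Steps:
w = 16
a = -28 (a = 4 + 16*(-2) = 4 - 32 = -28)
D(B) = -28
Z(m) = 27 (Z(m) = 4 + (-5 - 1*(-28)) = 4 + (-5 + 28) = 4 + 23 = 27)
R = -2346 (R = -2319 - 1*27 = -2319 - 27 = -2346)
1/R = 1/(-2346) = -1/2346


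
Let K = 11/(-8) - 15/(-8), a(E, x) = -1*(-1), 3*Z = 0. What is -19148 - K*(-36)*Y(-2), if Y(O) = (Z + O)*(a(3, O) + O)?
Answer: -19112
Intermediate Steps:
Z = 0 (Z = (⅓)*0 = 0)
a(E, x) = 1
K = ½ (K = 11*(-⅛) - 15*(-⅛) = -11/8 + 15/8 = ½ ≈ 0.50000)
Y(O) = O*(1 + O) (Y(O) = (0 + O)*(1 + O) = O*(1 + O))
-19148 - K*(-36)*Y(-2) = -19148 - (½)*(-36)*(-2*(1 - 2)) = -19148 - (-18)*(-2*(-1)) = -19148 - (-18)*2 = -19148 - 1*(-36) = -19148 + 36 = -19112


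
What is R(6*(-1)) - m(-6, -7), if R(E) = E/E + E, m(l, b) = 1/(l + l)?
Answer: -59/12 ≈ -4.9167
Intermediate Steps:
m(l, b) = 1/(2*l)
R(E) = 1 + E
R(6*(-1)) - m(-6, -7) = (1 + 6*(-1)) - 1/(2*(-6)) = (1 - 6) - (-1)/(2*6) = -5 - 1*(-1/12) = -5 + 1/12 = -59/12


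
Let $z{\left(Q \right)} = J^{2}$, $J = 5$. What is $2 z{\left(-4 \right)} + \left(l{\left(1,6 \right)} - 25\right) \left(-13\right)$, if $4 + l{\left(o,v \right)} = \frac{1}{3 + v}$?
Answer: $\frac{3830}{9} \approx 425.56$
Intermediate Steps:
$l{\left(o,v \right)} = -4 + \frac{1}{3 + v}$
$z{\left(Q \right)} = 25$ ($z{\left(Q \right)} = 5^{2} = 25$)
$2 z{\left(-4 \right)} + \left(l{\left(1,6 \right)} - 25\right) \left(-13\right) = 2 \cdot 25 + \left(\frac{-11 - 24}{3 + 6} - 25\right) \left(-13\right) = 50 + \left(\frac{-11 - 24}{9} - 25\right) \left(-13\right) = 50 + \left(\frac{1}{9} \left(-35\right) - 25\right) \left(-13\right) = 50 + \left(- \frac{35}{9} - 25\right) \left(-13\right) = 50 - - \frac{3380}{9} = 50 + \frac{3380}{9} = \frac{3830}{9}$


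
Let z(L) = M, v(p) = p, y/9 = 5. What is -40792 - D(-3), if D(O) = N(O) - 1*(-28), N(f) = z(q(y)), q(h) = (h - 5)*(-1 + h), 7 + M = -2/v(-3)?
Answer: -122441/3 ≈ -40814.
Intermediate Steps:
y = 45 (y = 9*5 = 45)
M = -19/3 (M = -7 - 2/(-3) = -7 - 2*(-⅓) = -7 + ⅔ = -19/3 ≈ -6.3333)
q(h) = (-1 + h)*(-5 + h) (q(h) = (-5 + h)*(-1 + h) = (-1 + h)*(-5 + h))
z(L) = -19/3
N(f) = -19/3
D(O) = 65/3 (D(O) = -19/3 - 1*(-28) = -19/3 + 28 = 65/3)
-40792 - D(-3) = -40792 - 1*65/3 = -40792 - 65/3 = -122441/3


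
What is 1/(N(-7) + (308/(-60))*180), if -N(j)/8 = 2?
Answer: -1/940 ≈ -0.0010638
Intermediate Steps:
N(j) = -16 (N(j) = -8*2 = -16)
1/(N(-7) + (308/(-60))*180) = 1/(-16 + (308/(-60))*180) = 1/(-16 + (308*(-1/60))*180) = 1/(-16 - 77/15*180) = 1/(-16 - 924) = 1/(-940) = -1/940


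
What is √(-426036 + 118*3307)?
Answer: I*√35810 ≈ 189.24*I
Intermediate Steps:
√(-426036 + 118*3307) = √(-426036 + 390226) = √(-35810) = I*√35810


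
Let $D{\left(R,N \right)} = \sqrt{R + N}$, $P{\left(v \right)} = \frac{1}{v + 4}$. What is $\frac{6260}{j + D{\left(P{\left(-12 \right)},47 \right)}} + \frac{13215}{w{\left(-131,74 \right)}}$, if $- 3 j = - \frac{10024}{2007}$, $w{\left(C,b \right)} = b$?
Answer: $- \frac{54638267027775}{946520736758} + \frac{2269402806600 \sqrt{30}}{12790820767} \approx 914.07$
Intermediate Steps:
$P{\left(v \right)} = \frac{1}{4 + v}$
$j = \frac{10024}{6021}$ ($j = - \frac{\left(-10024\right) \frac{1}{2007}}{3} = \left(- \frac{1}{3}\right) \left(- \frac{10024}{2007}\right) = \frac{10024}{6021} \approx 1.6648$)
$D{\left(R,N \right)} = \sqrt{N + R}$
$\frac{6260}{j + D{\left(P{\left(-12 \right)},47 \right)}} + \frac{13215}{w{\left(-131,74 \right)}} = \frac{6260}{\frac{10024}{6021} + \sqrt{47 + \frac{1}{4 - 12}}} + \frac{13215}{74} = \frac{6260}{\frac{10024}{6021} + \sqrt{47 + \frac{1}{-8}}} + 13215 \cdot \frac{1}{74} = \frac{6260}{\frac{10024}{6021} + \sqrt{47 - \frac{1}{8}}} + \frac{13215}{74} = \frac{6260}{\frac{10024}{6021} + \sqrt{\frac{375}{8}}} + \frac{13215}{74} = \frac{6260}{\frac{10024}{6021} + \frac{5 \sqrt{30}}{4}} + \frac{13215}{74} = \frac{13215}{74} + \frac{6260}{\frac{10024}{6021} + \frac{5 \sqrt{30}}{4}}$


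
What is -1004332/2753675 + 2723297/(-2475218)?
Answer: -9985015510851/6815945926150 ≈ -1.4649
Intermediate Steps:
-1004332/2753675 + 2723297/(-2475218) = -1004332*1/2753675 + 2723297*(-1/2475218) = -1004332/2753675 - 2723297/2475218 = -9985015510851/6815945926150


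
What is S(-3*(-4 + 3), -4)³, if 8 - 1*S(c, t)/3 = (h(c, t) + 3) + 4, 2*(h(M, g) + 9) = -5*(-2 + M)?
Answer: 421875/8 ≈ 52734.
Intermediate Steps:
h(M, g) = -4 - 5*M/2 (h(M, g) = -9 + (-5*(-2 + M))/2 = -9 + (10 - 5*M)/2 = -9 + (5 - 5*M/2) = -4 - 5*M/2)
S(c, t) = 15 + 15*c/2 (S(c, t) = 24 - 3*(((-4 - 5*c/2) + 3) + 4) = 24 - 3*((-1 - 5*c/2) + 4) = 24 - 3*(3 - 5*c/2) = 24 + (-9 + 15*c/2) = 15 + 15*c/2)
S(-3*(-4 + 3), -4)³ = (15 + 15*(-3*(-4 + 3))/2)³ = (15 + 15*(-3*(-1))/2)³ = (15 + (15/2)*3)³ = (15 + 45/2)³ = (75/2)³ = 421875/8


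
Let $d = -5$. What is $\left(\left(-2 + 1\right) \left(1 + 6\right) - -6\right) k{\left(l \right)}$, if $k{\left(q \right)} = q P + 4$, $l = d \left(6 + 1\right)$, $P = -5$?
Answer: $-179$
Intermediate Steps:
$l = -35$ ($l = - 5 \left(6 + 1\right) = \left(-5\right) 7 = -35$)
$k{\left(q \right)} = 4 - 5 q$ ($k{\left(q \right)} = q \left(-5\right) + 4 = - 5 q + 4 = 4 - 5 q$)
$\left(\left(-2 + 1\right) \left(1 + 6\right) - -6\right) k{\left(l \right)} = \left(\left(-2 + 1\right) \left(1 + 6\right) - -6\right) \left(4 - -175\right) = \left(\left(-1\right) 7 + 6\right) \left(4 + 175\right) = \left(-7 + 6\right) 179 = \left(-1\right) 179 = -179$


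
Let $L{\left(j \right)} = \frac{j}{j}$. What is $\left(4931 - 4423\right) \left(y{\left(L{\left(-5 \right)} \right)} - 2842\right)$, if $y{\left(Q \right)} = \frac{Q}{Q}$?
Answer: $-1443228$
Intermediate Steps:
$L{\left(j \right)} = 1$
$y{\left(Q \right)} = 1$
$\left(4931 - 4423\right) \left(y{\left(L{\left(-5 \right)} \right)} - 2842\right) = \left(4931 - 4423\right) \left(1 - 2842\right) = 508 \left(-2841\right) = -1443228$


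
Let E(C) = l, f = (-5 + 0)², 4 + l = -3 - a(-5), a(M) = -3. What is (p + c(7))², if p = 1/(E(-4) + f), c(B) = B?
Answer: 21904/441 ≈ 49.669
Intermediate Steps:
l = -4 (l = -4 + (-3 - 1*(-3)) = -4 + (-3 + 3) = -4 + 0 = -4)
f = 25 (f = (-5)² = 25)
E(C) = -4
p = 1/21 (p = 1/(-4 + 25) = 1/21 ≈ 0.047619)
(p + c(7))² = (1/21 + 7)² = (148/21)² = 21904/441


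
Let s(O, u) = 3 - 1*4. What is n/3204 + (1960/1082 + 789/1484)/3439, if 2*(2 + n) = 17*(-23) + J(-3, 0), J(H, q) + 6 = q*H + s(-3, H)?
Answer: -11436037880/184295449443 ≈ -0.062053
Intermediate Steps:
s(O, u) = -1 (s(O, u) = 3 - 4 = -1)
J(H, q) = -7 + H*q (J(H, q) = -6 + (q*H - 1) = -6 + (H*q - 1) = -6 + (-1 + H*q) = -7 + H*q)
n = -201 (n = -2 + (17*(-23) + (-7 - 3*0))/2 = -2 + (-391 + (-7 + 0))/2 = -2 + (-391 - 7)/2 = -2 + (½)*(-398) = -2 - 199 = -201)
n/3204 + (1960/1082 + 789/1484)/3439 = -201/3204 + (1960/1082 + 789/1484)/3439 = -201*1/3204 + (1960*(1/1082) + 789*(1/1484))*(1/3439) = -67/1068 + (980/541 + 789/1484)*(1/3439) = -67/1068 + (1881169/802844)*(1/3439) = -67/1068 + 1881169/2760980516 = -11436037880/184295449443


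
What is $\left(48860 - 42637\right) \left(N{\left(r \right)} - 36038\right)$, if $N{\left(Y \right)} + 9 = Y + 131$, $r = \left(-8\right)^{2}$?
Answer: $-223106996$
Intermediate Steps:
$r = 64$
$N{\left(Y \right)} = 122 + Y$ ($N{\left(Y \right)} = -9 + \left(Y + 131\right) = -9 + \left(131 + Y\right) = 122 + Y$)
$\left(48860 - 42637\right) \left(N{\left(r \right)} - 36038\right) = \left(48860 - 42637\right) \left(\left(122 + 64\right) - 36038\right) = 6223 \left(186 - 36038\right) = 6223 \left(-35852\right) = -223106996$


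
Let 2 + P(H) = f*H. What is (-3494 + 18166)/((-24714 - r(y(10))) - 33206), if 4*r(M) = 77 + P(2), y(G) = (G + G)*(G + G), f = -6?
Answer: -58688/231743 ≈ -0.25325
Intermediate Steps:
y(G) = 4*G**2 (y(G) = (2*G)*(2*G) = 4*G**2)
P(H) = -2 - 6*H
r(M) = 63/4 (r(M) = (77 + (-2 - 6*2))/4 = (77 + (-2 - 12))/4 = (77 - 14)/4 = (1/4)*63 = 63/4)
(-3494 + 18166)/((-24714 - r(y(10))) - 33206) = (-3494 + 18166)/((-24714 - 1*63/4) - 33206) = 14672/((-24714 - 63/4) - 33206) = 14672/(-98919/4 - 33206) = 14672/(-231743/4) = 14672*(-4/231743) = -58688/231743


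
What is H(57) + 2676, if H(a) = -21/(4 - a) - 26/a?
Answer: 8084015/3021 ≈ 2675.9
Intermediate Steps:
H(a) = -26/a - 21/(4 - a)
H(57) + 2676 = (104 - 5*57)/(57*(-4 + 57)) + 2676 = (1/57)*(104 - 285)/53 + 2676 = (1/57)*(1/53)*(-181) + 2676 = -181/3021 + 2676 = 8084015/3021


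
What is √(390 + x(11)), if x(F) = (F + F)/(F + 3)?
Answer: √19187/7 ≈ 19.788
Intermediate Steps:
x(F) = 2*F/(3 + F) (x(F) = (2*F)/(3 + F) = 2*F/(3 + F))
√(390 + x(11)) = √(390 + 2*11/(3 + 11)) = √(390 + 2*11/14) = √(390 + 2*11*(1/14)) = √(390 + 11/7) = √(2741/7) = √19187/7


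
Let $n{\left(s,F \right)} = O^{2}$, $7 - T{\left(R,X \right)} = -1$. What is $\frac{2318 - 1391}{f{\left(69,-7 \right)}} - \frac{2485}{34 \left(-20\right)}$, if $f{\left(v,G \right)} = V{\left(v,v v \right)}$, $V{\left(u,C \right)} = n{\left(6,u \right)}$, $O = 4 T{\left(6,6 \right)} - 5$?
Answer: $\frac{54265}{11016} \approx 4.926$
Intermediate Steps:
$T{\left(R,X \right)} = 8$ ($T{\left(R,X \right)} = 7 - -1 = 7 + 1 = 8$)
$O = 27$ ($O = 4 \cdot 8 - 5 = 32 - 5 = 27$)
$n{\left(s,F \right)} = 729$ ($n{\left(s,F \right)} = 27^{2} = 729$)
$V{\left(u,C \right)} = 729$
$f{\left(v,G \right)} = 729$
$\frac{2318 - 1391}{f{\left(69,-7 \right)}} - \frac{2485}{34 \left(-20\right)} = \frac{2318 - 1391}{729} - \frac{2485}{34 \left(-20\right)} = 927 \cdot \frac{1}{729} - \frac{2485}{-680} = \frac{103}{81} - - \frac{497}{136} = \frac{103}{81} + \frac{497}{136} = \frac{54265}{11016}$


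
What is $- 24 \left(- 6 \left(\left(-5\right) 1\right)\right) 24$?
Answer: $-17280$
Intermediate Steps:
$- 24 \left(- 6 \left(\left(-5\right) 1\right)\right) 24 = - 24 \left(\left(-6\right) \left(-5\right)\right) 24 = \left(-24\right) 30 \cdot 24 = \left(-720\right) 24 = -17280$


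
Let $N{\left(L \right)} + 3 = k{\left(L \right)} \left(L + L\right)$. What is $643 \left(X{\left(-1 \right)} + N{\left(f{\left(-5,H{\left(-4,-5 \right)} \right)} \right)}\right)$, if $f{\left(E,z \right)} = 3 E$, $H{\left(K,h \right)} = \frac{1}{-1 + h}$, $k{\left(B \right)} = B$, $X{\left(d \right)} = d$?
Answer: $286778$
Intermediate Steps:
$N{\left(L \right)} = -3 + 2 L^{2}$ ($N{\left(L \right)} = -3 + L \left(L + L\right) = -3 + L 2 L = -3 + 2 L^{2}$)
$643 \left(X{\left(-1 \right)} + N{\left(f{\left(-5,H{\left(-4,-5 \right)} \right)} \right)}\right) = 643 \left(-1 - \left(3 - 2 \left(3 \left(-5\right)\right)^{2}\right)\right) = 643 \left(-1 - \left(3 - 2 \left(-15\right)^{2}\right)\right) = 643 \left(-1 + \left(-3 + 2 \cdot 225\right)\right) = 643 \left(-1 + \left(-3 + 450\right)\right) = 643 \left(-1 + 447\right) = 643 \cdot 446 = 286778$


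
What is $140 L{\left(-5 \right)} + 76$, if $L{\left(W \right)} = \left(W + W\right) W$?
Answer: $7076$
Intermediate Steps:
$L{\left(W \right)} = 2 W^{2}$ ($L{\left(W \right)} = 2 W W = 2 W^{2}$)
$140 L{\left(-5 \right)} + 76 = 140 \cdot 2 \left(-5\right)^{2} + 76 = 140 \cdot 2 \cdot 25 + 76 = 140 \cdot 50 + 76 = 7000 + 76 = 7076$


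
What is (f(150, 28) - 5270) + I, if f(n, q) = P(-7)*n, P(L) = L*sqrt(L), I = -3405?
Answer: -8675 - 1050*I*sqrt(7) ≈ -8675.0 - 2778.0*I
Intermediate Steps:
P(L) = L**(3/2)
f(n, q) = -7*I*n*sqrt(7) (f(n, q) = (-7)**(3/2)*n = (-7*I*sqrt(7))*n = -7*I*n*sqrt(7))
(f(150, 28) - 5270) + I = (-7*I*150*sqrt(7) - 5270) - 3405 = (-1050*I*sqrt(7) - 5270) - 3405 = (-5270 - 1050*I*sqrt(7)) - 3405 = -8675 - 1050*I*sqrt(7)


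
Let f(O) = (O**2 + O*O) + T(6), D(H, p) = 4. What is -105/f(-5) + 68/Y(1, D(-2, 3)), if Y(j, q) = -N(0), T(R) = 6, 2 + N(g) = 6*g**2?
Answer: 257/8 ≈ 32.125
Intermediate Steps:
N(g) = -2 + 6*g**2
Y(j, q) = 2 (Y(j, q) = -(-2 + 6*0**2) = -(-2 + 6*0) = -(-2 + 0) = -1*(-2) = 2)
f(O) = 6 + 2*O**2 (f(O) = (O**2 + O*O) + 6 = (O**2 + O**2) + 6 = 2*O**2 + 6 = 6 + 2*O**2)
-105/f(-5) + 68/Y(1, D(-2, 3)) = -105/(6 + 2*(-5)**2) + 68/2 = -105/(6 + 2*25) + 68*(1/2) = -105/(6 + 50) + 34 = -105/56 + 34 = -105*1/56 + 34 = -15/8 + 34 = 257/8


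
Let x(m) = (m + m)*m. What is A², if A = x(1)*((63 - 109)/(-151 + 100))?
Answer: 8464/2601 ≈ 3.2541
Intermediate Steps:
x(m) = 2*m² (x(m) = (2*m)*m = 2*m²)
A = 92/51 (A = (2*1²)*((63 - 109)/(-151 + 100)) = (2*1)*(-46/(-51)) = 2*(-46*(-1/51)) = 2*(46/51) = 92/51 ≈ 1.8039)
A² = (92/51)² = 8464/2601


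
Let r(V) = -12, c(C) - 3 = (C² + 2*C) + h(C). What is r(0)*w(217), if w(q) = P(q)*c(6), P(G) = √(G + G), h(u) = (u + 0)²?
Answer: -1044*√434 ≈ -21749.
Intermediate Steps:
h(u) = u²
P(G) = √2*√G (P(G) = √(2*G) = √2*√G)
c(C) = 3 + 2*C + 2*C² (c(C) = 3 + ((C² + 2*C) + C²) = 3 + (2*C + 2*C²) = 3 + 2*C + 2*C²)
w(q) = 87*√2*√q (w(q) = (√2*√q)*(3 + 2*6 + 2*6²) = (√2*√q)*(3 + 12 + 2*36) = (√2*√q)*(3 + 12 + 72) = (√2*√q)*87 = 87*√2*√q)
r(0)*w(217) = -1044*√2*√217 = -1044*√434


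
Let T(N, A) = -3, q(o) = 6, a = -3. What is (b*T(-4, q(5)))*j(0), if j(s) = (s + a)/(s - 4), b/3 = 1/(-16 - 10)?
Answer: 27/104 ≈ 0.25962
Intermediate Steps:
b = -3/26 (b = 3/(-16 - 10) = 3/(-26) = 3*(-1/26) = -3/26 ≈ -0.11538)
j(s) = (-3 + s)/(-4 + s) (j(s) = (s - 3)/(s - 4) = (-3 + s)/(-4 + s))
(b*T(-4, q(5)))*j(0) = (-3/26*(-3))*((-3 + 0)/(-4 + 0)) = 9*(-3/(-4))/26 = 9*(-¼*(-3))/26 = (9/26)*(¾) = 27/104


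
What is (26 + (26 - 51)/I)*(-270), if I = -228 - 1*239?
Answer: -3285090/467 ≈ -7034.5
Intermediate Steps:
I = -467 (I = -228 - 239 = -467)
(26 + (26 - 51)/I)*(-270) = (26 + (26 - 51)/(-467))*(-270) = (26 - 25*(-1/467))*(-270) = (26 + 25/467)*(-270) = (12167/467)*(-270) = -3285090/467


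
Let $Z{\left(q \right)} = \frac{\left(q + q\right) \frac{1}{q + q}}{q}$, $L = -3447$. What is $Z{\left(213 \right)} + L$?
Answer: $- \frac{734210}{213} \approx -3447.0$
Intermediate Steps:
$Z{\left(q \right)} = \frac{1}{q}$ ($Z{\left(q \right)} = \frac{2 q \frac{1}{2 q}}{q} = 1 \frac{1}{q} = \frac{1}{q}$)
$Z{\left(213 \right)} + L = \frac{1}{213} - 3447 = - \frac{734210}{213}$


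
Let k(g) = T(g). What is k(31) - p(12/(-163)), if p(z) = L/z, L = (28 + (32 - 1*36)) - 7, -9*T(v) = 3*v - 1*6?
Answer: 885/4 ≈ 221.25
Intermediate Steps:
T(v) = 2/3 - v/3 (T(v) = -(3*v - 1*6)/9 = -(3*v - 6)/9 = -(-6 + 3*v)/9 = 2/3 - v/3)
k(g) = 2/3 - g/3
L = 17 (L = (28 + (32 - 36)) - 7 = (28 - 4) - 7 = 24 - 7 = 17)
p(z) = 17/z
k(31) - p(12/(-163)) = (2/3 - 1/3*31) - 17/(12/(-163)) = (2/3 - 31/3) - 17/(12*(-1/163)) = -29/3 - 17/(-12/163) = -29/3 - 17*(-163)/12 = -29/3 - 1*(-2771/12) = -29/3 + 2771/12 = 885/4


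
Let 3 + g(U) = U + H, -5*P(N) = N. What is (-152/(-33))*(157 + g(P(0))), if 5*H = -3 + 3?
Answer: 2128/3 ≈ 709.33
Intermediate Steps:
P(N) = -N/5
H = 0 (H = (-3 + 3)/5 = (⅕)*0 = 0)
g(U) = -3 + U (g(U) = -3 + (U + 0) = -3 + U)
(-152/(-33))*(157 + g(P(0))) = (-152/(-33))*(157 + (-3 - ⅕*0)) = (-152*(-1/33))*(157 + (-3 + 0)) = 152*(157 - 3)/33 = (152/33)*154 = 2128/3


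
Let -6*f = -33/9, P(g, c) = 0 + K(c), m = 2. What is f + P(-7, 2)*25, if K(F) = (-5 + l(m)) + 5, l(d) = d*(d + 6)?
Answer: 7211/18 ≈ 400.61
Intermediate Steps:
l(d) = d*(6 + d)
K(F) = 16 (K(F) = (-5 + 2*(6 + 2)) + 5 = (-5 + 2*8) + 5 = (-5 + 16) + 5 = 11 + 5 = 16)
P(g, c) = 16 (P(g, c) = 0 + 16 = 16)
f = 11/18 (f = -(-11)/(2*9) = -⅙*(-11/3) = 11/18 ≈ 0.61111)
f + P(-7, 2)*25 = 11/18 + 16*25 = 11/18 + 400 = 7211/18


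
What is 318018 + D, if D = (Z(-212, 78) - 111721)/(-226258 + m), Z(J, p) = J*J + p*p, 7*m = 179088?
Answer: 63818004825/200674 ≈ 3.1802e+5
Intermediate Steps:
m = 25584 (m = (1/7)*179088 = 25584)
Z(J, p) = J**2 + p**2
D = 60693/200674 (D = (((-212)**2 + 78**2) - 111721)/(-226258 + 25584) = ((44944 + 6084) - 111721)/(-200674) = (51028 - 111721)*(-1/200674) = -60693*(-1/200674) = 60693/200674 ≈ 0.30245)
318018 + D = 318018 + 60693/200674 = 63818004825/200674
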